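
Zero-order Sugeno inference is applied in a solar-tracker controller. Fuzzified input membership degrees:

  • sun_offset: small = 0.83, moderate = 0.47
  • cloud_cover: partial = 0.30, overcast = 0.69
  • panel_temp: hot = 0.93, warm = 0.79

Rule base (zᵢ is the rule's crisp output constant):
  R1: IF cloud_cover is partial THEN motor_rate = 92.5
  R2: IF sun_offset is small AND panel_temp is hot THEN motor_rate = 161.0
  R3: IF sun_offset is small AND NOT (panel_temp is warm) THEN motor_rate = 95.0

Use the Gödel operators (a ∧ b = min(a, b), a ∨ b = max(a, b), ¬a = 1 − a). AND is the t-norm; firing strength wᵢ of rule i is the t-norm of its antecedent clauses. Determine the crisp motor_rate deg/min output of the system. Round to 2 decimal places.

135.32

R1 (z=92.5): partial=0.30 → w = 0.30
R2 (z=161.0): small=0.83, hot=0.93; AND[min(a, b)] → w = 0.83
R3 (z=95.0): small=0.83, ¬warm=1−0.79=0.21; AND[min(a, b)] → w = 0.21
Weighted average = (0.30·92.5 + 0.83·161.0 + 0.21·95.0) / (0.30 + 0.83 + 0.21)
  = 181.3300 / 1.3400 = 135.32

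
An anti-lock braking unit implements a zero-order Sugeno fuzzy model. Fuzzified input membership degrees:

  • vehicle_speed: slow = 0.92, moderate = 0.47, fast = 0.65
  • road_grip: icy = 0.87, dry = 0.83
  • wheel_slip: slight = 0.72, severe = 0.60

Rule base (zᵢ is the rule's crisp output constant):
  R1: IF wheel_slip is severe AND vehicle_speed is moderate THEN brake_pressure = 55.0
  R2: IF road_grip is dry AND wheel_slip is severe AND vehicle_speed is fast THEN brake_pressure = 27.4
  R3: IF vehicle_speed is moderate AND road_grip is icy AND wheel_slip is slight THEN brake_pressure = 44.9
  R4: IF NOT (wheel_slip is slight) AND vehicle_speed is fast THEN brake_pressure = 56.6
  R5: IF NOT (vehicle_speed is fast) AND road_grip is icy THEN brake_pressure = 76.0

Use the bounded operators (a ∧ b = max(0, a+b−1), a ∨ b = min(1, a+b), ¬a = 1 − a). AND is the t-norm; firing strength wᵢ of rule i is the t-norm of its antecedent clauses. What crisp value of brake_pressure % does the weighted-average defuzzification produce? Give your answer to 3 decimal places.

59.200

R1 (z=55.0): severe=0.60, moderate=0.47; AND[max(0, a+b−1)] → w = 0.07
R2 (z=27.4): dry=0.83, severe=0.60, fast=0.65; AND[max(0, a+b−1)] → w = 0.08
R3 (z=44.9): moderate=0.47, icy=0.87, slight=0.72; AND[max(0, a+b−1)] → w = 0.06
R4 (z=56.6): ¬slight=1−0.72=0.28, fast=0.65; AND[max(0, a+b−1)] → w = 0.00
R5 (z=76.0): ¬fast=1−0.65=0.35, icy=0.87; AND[max(0, a+b−1)] → w = 0.22
Weighted average = (0.07·55.0 + 0.08·27.4 + 0.06·44.9 + 0.00·56.6 + 0.22·76.0) / (0.07 + 0.08 + 0.06 + 0.00 + 0.22)
  = 25.4560 / 0.4300 = 59.200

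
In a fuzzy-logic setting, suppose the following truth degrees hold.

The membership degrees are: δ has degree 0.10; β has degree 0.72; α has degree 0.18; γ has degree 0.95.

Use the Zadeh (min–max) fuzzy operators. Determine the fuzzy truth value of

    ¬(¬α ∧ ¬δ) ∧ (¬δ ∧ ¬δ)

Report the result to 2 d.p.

0.18

¬α = 1 − 0.18 = 0.82
¬δ = 1 − 0.10 = 0.90
¬α ∧ ¬δ = min(a, b) on (0.82, 0.90) = 0.82
¬(¬α ∧ ¬δ) = 1 − 0.82 = 0.18
¬δ = 1 − 0.10 = 0.90
¬δ = 1 − 0.10 = 0.90
¬δ ∧ ¬δ = min(a, b) on (0.90, 0.90) = 0.90
¬(¬α ∧ ¬δ) ∧ (¬δ ∧ ¬δ) = min(a, b) on (0.18, 0.90) = 0.18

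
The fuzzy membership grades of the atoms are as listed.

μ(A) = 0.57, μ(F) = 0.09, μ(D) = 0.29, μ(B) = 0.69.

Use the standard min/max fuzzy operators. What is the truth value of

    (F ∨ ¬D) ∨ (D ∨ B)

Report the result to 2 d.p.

¬D = 1 − 0.29 = 0.71
F ∨ ¬D = max(a, b) on (0.09, 0.71) = 0.71
D ∨ B = max(a, b) on (0.29, 0.69) = 0.69
(F ∨ ¬D) ∨ (D ∨ B) = max(a, b) on (0.71, 0.69) = 0.71

0.71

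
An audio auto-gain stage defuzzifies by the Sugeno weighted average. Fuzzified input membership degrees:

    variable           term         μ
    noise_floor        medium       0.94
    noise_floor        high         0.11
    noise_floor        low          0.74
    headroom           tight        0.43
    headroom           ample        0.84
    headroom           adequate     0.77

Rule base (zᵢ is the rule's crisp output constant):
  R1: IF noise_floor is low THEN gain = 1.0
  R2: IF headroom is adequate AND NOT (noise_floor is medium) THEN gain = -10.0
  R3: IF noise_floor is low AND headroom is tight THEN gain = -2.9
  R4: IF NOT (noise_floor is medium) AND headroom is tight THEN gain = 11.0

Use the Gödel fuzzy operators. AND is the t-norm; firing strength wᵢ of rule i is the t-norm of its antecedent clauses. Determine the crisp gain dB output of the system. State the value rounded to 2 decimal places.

-0.35

R1 (z=1.0): low=0.74 → w = 0.74
R2 (z=-10.0): adequate=0.77, ¬medium=1−0.94=0.06; AND[min(a, b)] → w = 0.06
R3 (z=-2.9): low=0.74, tight=0.43; AND[min(a, b)] → w = 0.43
R4 (z=11.0): ¬medium=1−0.94=0.06, tight=0.43; AND[min(a, b)] → w = 0.06
Weighted average = (0.74·1.0 + 0.06·-10.0 + 0.43·-2.9 + 0.06·11.0) / (0.74 + 0.06 + 0.43 + 0.06)
  = -0.4470 / 1.2900 = -0.35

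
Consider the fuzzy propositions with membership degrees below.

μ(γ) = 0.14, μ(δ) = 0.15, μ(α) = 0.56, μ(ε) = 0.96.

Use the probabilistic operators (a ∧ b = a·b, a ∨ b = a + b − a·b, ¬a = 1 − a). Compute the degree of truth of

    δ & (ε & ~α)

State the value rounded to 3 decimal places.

~α = 1 − 0.5600 = 0.4400
ε & ~α = a·b on (0.9600, 0.4400) = 0.4224
δ & (ε & ~α) = a·b on (0.1500, 0.4224) = 0.0634

0.063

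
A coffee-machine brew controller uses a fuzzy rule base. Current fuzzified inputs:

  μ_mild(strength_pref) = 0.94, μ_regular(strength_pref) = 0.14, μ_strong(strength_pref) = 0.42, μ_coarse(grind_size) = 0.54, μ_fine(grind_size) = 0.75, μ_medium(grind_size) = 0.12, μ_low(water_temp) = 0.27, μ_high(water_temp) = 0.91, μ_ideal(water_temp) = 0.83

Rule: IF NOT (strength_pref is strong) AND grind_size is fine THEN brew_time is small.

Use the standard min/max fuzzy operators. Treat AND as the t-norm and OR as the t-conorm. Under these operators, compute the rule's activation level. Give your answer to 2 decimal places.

0.58

firing strength: ¬strong=1−0.42=0.58, fine=0.75; AND[min(a, b)] → w = 0.58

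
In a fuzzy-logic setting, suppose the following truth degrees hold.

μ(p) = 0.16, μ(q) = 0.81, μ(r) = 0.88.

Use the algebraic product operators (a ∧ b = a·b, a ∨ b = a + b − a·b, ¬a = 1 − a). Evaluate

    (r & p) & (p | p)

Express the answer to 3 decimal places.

r & p = a·b on (0.8800, 0.1600) = 0.1408
p | p = a + b − a·b on (0.1600, 0.1600) = 0.2944
(r & p) & (p | p) = a·b on (0.1408, 0.2944) = 0.0415

0.041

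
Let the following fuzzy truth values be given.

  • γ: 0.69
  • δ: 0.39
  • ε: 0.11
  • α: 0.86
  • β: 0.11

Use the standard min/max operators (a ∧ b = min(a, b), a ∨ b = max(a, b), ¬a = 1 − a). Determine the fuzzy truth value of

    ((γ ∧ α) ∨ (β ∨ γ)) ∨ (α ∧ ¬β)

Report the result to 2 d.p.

0.86

γ ∧ α = min(a, b) on (0.69, 0.86) = 0.69
β ∨ γ = max(a, b) on (0.11, 0.69) = 0.69
(γ ∧ α) ∨ (β ∨ γ) = max(a, b) on (0.69, 0.69) = 0.69
¬β = 1 − 0.11 = 0.89
α ∧ ¬β = min(a, b) on (0.86, 0.89) = 0.86
((γ ∧ α) ∨ (β ∨ γ)) ∨ (α ∧ ¬β) = max(a, b) on (0.69, 0.86) = 0.86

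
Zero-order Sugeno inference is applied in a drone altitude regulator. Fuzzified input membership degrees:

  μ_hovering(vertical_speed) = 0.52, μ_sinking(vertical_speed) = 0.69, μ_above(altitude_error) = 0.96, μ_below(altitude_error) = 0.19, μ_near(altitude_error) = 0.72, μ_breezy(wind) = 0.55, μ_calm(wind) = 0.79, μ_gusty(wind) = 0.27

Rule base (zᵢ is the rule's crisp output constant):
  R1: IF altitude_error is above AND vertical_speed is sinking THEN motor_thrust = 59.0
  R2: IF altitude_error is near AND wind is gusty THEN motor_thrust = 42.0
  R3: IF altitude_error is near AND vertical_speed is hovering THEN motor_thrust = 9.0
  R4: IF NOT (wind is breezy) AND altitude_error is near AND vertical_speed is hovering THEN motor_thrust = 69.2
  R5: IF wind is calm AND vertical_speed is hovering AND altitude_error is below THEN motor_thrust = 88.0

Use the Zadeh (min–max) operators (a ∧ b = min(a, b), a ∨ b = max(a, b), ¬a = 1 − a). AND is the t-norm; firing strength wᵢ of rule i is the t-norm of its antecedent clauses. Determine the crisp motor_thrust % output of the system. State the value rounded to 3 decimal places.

49.335

R1 (z=59.0): above=0.96, sinking=0.69; AND[min(a, b)] → w = 0.69
R2 (z=42.0): near=0.72, gusty=0.27; AND[min(a, b)] → w = 0.27
R3 (z=9.0): near=0.72, hovering=0.52; AND[min(a, b)] → w = 0.52
R4 (z=69.2): ¬breezy=1−0.55=0.45, near=0.72, hovering=0.52; AND[min(a, b)] → w = 0.45
R5 (z=88.0): calm=0.79, hovering=0.52, below=0.19; AND[min(a, b)] → w = 0.19
Weighted average = (0.69·59.0 + 0.27·42.0 + 0.52·9.0 + 0.45·69.2 + 0.19·88.0) / (0.69 + 0.27 + 0.52 + 0.45 + 0.19)
  = 104.5900 / 2.1200 = 49.335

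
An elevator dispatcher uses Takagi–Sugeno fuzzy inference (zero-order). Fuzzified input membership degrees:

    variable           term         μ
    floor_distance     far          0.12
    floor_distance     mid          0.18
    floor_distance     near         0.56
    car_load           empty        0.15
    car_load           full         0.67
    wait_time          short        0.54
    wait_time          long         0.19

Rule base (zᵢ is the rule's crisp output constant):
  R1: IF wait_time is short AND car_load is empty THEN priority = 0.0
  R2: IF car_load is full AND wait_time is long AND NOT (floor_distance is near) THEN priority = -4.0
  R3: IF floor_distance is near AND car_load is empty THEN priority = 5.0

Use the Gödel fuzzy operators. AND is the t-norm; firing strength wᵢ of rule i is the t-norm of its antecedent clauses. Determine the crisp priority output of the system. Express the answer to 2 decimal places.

-0.02

R1 (z=0.0): short=0.54, empty=0.15; AND[min(a, b)] → w = 0.15
R2 (z=-4.0): full=0.67, long=0.19, ¬near=1−0.56=0.44; AND[min(a, b)] → w = 0.19
R3 (z=5.0): near=0.56, empty=0.15; AND[min(a, b)] → w = 0.15
Weighted average = (0.15·0.0 + 0.19·-4.0 + 0.15·5.0) / (0.15 + 0.19 + 0.15)
  = -0.0100 / 0.4900 = -0.02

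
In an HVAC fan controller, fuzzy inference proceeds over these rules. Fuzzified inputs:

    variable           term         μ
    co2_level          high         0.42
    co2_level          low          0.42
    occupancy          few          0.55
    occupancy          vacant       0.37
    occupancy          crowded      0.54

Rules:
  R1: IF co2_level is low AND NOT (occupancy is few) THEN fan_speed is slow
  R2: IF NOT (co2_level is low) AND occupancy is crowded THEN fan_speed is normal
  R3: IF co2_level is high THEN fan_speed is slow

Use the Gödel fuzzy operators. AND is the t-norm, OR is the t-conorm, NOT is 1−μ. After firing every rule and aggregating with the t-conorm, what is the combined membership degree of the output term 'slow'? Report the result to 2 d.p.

0.42

R1: low=0.42, ¬few=1−0.55=0.45; AND[min(a, b)] → w = 0.42
R2: ¬low=1−0.42=0.58, crowded=0.54; AND[min(a, b)] → w = 0.54
R3: high=0.42 → w = 0.42
Rules with consequent 'slow': {R1, R3} → strengths 0.42, 0.42
Aggregate via t-conorm [max(a, b)]: 0.42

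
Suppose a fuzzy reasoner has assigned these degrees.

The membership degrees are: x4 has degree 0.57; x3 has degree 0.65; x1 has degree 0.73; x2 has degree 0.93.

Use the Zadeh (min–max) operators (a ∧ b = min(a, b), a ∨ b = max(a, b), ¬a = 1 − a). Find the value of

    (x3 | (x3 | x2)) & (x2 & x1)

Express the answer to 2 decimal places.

0.73

x3 | x2 = max(a, b) on (0.65, 0.93) = 0.93
x3 | (x3 | x2) = max(a, b) on (0.65, 0.93) = 0.93
x2 & x1 = min(a, b) on (0.93, 0.73) = 0.73
(x3 | (x3 | x2)) & (x2 & x1) = min(a, b) on (0.93, 0.73) = 0.73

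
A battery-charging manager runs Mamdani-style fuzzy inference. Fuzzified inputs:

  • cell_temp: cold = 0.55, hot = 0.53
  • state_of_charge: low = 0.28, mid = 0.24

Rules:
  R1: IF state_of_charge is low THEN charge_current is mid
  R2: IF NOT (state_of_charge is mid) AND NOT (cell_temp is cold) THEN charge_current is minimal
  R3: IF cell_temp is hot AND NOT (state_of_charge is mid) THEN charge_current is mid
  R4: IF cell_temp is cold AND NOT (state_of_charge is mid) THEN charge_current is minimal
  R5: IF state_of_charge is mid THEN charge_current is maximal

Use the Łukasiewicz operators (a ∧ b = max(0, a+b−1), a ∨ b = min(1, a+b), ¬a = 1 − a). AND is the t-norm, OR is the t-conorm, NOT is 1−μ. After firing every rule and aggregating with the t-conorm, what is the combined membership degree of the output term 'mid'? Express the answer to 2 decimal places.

0.57

R1: low=0.28 → w = 0.28
R2: ¬mid=1−0.24=0.76, ¬cold=1−0.55=0.45; AND[max(0, a+b−1)] → w = 0.21
R3: hot=0.53, ¬mid=1−0.24=0.76; AND[max(0, a+b−1)] → w = 0.29
R4: cold=0.55, ¬mid=1−0.24=0.76; AND[max(0, a+b−1)] → w = 0.31
R5: mid=0.24 → w = 0.24
Rules with consequent 'mid': {R1, R3} → strengths 0.28, 0.29
Aggregate via t-conorm [min(1, a+b)]: 0.57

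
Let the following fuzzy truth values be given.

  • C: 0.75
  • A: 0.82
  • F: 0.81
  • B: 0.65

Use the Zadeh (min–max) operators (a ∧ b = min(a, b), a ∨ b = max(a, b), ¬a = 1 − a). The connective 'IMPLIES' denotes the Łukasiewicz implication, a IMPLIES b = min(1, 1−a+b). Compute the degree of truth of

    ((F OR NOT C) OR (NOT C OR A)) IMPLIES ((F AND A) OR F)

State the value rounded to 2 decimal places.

NOT C = 1 − 0.75 = 0.25
F OR NOT C = max(a, b) on (0.81, 0.25) = 0.81
NOT C = 1 − 0.75 = 0.25
NOT C OR A = max(a, b) on (0.25, 0.82) = 0.82
(F OR NOT C) OR (NOT C OR A) = max(a, b) on (0.81, 0.82) = 0.82
F AND A = min(a, b) on (0.81, 0.82) = 0.81
(F AND A) OR F = max(a, b) on (0.81, 0.81) = 0.81
((F OR NOT C) OR (NOT C OR A)) IMPLIES ((F AND A) OR F)  [Łukasiewicz: min(1, 1−a+b)] with a=0.82, b=0.81 → 0.99

0.99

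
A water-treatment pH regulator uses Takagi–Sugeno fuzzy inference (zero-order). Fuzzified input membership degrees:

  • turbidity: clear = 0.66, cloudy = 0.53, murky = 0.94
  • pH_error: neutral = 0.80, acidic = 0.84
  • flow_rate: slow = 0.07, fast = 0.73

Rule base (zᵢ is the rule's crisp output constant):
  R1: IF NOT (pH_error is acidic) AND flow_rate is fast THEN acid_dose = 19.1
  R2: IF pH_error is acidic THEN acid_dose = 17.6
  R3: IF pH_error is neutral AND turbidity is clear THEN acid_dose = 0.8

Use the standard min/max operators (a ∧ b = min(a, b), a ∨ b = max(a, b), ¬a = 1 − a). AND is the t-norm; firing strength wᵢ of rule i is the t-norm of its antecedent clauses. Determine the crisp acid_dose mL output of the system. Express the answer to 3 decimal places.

R1 (z=19.1): ¬acidic=1−0.84=0.16, fast=0.73; AND[min(a, b)] → w = 0.16
R2 (z=17.6): acidic=0.84 → w = 0.84
R3 (z=0.8): neutral=0.80, clear=0.66; AND[min(a, b)] → w = 0.66
Weighted average = (0.16·19.1 + 0.84·17.6 + 0.66·0.8) / (0.16 + 0.84 + 0.66)
  = 18.3680 / 1.6600 = 11.065

11.065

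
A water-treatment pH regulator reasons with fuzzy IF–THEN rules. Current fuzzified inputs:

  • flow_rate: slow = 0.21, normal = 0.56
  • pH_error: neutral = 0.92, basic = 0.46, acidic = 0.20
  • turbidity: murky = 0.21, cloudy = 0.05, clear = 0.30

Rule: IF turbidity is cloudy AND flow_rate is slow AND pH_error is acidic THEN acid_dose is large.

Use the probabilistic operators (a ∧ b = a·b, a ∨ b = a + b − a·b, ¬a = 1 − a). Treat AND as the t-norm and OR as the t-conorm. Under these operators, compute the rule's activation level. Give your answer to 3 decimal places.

0.002

firing strength: cloudy=0.05, slow=0.21, acidic=0.20; AND[a·b] → w = 0.0021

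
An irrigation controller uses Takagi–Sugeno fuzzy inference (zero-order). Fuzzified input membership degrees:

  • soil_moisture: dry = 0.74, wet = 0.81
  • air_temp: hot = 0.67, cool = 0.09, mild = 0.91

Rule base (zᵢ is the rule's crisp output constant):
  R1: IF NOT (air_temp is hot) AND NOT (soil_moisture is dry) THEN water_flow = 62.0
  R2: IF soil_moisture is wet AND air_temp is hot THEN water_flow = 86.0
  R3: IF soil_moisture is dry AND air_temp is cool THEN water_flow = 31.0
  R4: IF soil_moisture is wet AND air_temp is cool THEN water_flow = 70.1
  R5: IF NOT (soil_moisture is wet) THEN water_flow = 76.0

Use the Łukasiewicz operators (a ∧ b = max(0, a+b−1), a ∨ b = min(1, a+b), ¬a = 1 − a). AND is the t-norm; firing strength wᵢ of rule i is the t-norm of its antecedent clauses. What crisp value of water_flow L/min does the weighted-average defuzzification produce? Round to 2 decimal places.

R1 (z=62.0): ¬hot=1−0.67=0.33, ¬dry=1−0.74=0.26; AND[max(0, a+b−1)] → w = 0.00
R2 (z=86.0): wet=0.81, hot=0.67; AND[max(0, a+b−1)] → w = 0.48
R3 (z=31.0): dry=0.74, cool=0.09; AND[max(0, a+b−1)] → w = 0.00
R4 (z=70.1): wet=0.81, cool=0.09; AND[max(0, a+b−1)] → w = 0.00
R5 (z=76.0): ¬wet=1−0.81=0.19 → w = 0.19
Weighted average = (0.00·62.0 + 0.48·86.0 + 0.00·31.0 + 0.00·70.1 + 0.19·76.0) / (0.00 + 0.48 + 0.00 + 0.00 + 0.19)
  = 55.7200 / 0.6700 = 83.16

83.16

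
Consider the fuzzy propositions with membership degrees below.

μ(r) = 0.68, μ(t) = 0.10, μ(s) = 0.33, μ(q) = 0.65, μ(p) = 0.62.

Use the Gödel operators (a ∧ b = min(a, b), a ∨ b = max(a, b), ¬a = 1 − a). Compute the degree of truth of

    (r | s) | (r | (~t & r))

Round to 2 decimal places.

r | s = max(a, b) on (0.68, 0.33) = 0.68
~t = 1 − 0.10 = 0.90
~t & r = min(a, b) on (0.90, 0.68) = 0.68
r | (~t & r) = max(a, b) on (0.68, 0.68) = 0.68
(r | s) | (r | (~t & r)) = max(a, b) on (0.68, 0.68) = 0.68

0.68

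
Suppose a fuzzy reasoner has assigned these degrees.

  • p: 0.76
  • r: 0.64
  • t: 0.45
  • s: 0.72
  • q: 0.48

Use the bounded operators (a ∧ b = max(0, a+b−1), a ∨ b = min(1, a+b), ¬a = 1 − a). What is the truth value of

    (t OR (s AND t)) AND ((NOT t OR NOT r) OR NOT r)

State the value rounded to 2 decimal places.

s AND t = max(0, a+b−1) on (0.72, 0.45) = 0.17
t OR (s AND t) = min(1, a+b) on (0.45, 0.17) = 0.62
NOT t = 1 − 0.45 = 0.55
NOT r = 1 − 0.64 = 0.36
NOT t OR NOT r = min(1, a+b) on (0.55, 0.36) = 0.91
NOT r = 1 − 0.64 = 0.36
(NOT t OR NOT r) OR NOT r = min(1, a+b) on (0.91, 0.36) = 1.00
(t OR (s AND t)) AND ((NOT t OR NOT r) OR NOT r) = max(0, a+b−1) on (0.62, 1.00) = 0.62

0.62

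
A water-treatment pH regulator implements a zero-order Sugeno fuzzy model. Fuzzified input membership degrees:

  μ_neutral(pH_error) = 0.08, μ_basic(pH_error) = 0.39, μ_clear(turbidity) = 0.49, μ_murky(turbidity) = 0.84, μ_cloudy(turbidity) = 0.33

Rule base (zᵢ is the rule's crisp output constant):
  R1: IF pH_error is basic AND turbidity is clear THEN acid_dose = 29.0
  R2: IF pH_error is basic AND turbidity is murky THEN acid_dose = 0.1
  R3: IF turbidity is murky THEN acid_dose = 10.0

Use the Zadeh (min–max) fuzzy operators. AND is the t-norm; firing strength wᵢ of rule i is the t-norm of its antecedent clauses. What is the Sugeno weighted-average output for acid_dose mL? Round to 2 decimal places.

R1 (z=29.0): basic=0.39, clear=0.49; AND[min(a, b)] → w = 0.39
R2 (z=0.1): basic=0.39, murky=0.84; AND[min(a, b)] → w = 0.39
R3 (z=10.0): murky=0.84 → w = 0.84
Weighted average = (0.39·29.0 + 0.39·0.1 + 0.84·10.0) / (0.39 + 0.39 + 0.84)
  = 19.7490 / 1.6200 = 12.19

12.19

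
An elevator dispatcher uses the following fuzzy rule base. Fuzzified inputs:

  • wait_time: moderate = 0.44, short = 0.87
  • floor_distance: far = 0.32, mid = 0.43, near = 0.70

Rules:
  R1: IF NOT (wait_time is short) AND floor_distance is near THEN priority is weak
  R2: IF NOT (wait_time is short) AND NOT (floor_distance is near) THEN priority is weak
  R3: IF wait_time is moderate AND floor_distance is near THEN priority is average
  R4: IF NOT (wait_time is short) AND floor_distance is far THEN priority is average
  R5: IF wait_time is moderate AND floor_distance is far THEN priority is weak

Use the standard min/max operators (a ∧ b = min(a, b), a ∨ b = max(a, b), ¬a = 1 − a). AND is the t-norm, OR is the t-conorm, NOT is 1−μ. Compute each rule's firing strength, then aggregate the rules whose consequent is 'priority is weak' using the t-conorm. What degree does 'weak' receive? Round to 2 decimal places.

R1: ¬short=1−0.87=0.13, near=0.70; AND[min(a, b)] → w = 0.13
R2: ¬short=1−0.87=0.13, ¬near=1−0.70=0.30; AND[min(a, b)] → w = 0.13
R3: moderate=0.44, near=0.70; AND[min(a, b)] → w = 0.44
R4: ¬short=1−0.87=0.13, far=0.32; AND[min(a, b)] → w = 0.13
R5: moderate=0.44, far=0.32; AND[min(a, b)] → w = 0.32
Rules with consequent 'weak': {R1, R2, R5} → strengths 0.13, 0.13, 0.32
Aggregate via t-conorm [max(a, b)]: 0.32

0.32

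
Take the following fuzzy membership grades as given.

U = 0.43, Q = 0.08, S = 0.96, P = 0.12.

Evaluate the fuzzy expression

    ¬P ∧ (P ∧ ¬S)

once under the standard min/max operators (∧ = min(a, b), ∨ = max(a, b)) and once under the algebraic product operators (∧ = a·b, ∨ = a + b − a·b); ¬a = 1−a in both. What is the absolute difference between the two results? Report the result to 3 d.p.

Under standard min/max:
  ¬P = 1 − 0.12 = 0.88
  ¬S = 1 − 0.96 = 0.04
  P ∧ ¬S = min(a, b) on (0.12, 0.04) = 0.04
  ¬P ∧ (P ∧ ¬S) = min(a, b) on (0.88, 0.04) = 0.04
  → value = 0.0400
Under algebraic product:
  ¬P = 1 − 0.1200 = 0.8800
  ¬S = 1 − 0.9600 = 0.0400
  P ∧ ¬S = a·b on (0.1200, 0.0400) = 0.0048
  ¬P ∧ (P ∧ ¬S) = a·b on (0.8800, 0.0048) = 0.0042
  → value = 0.0042
|0.0400 − 0.0042| = 0.036

0.036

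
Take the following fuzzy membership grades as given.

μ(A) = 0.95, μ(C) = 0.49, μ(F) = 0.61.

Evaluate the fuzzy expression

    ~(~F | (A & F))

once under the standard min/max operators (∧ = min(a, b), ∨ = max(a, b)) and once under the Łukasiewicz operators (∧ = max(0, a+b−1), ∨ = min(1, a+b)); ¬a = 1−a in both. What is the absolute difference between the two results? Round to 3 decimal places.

Under standard min/max:
  ~F = 1 − 0.61 = 0.39
  A & F = min(a, b) on (0.95, 0.61) = 0.61
  ~F | (A & F) = max(a, b) on (0.39, 0.61) = 0.61
  ~(~F | (A & F)) = 1 − 0.61 = 0.39
  → value = 0.3900
Under Łukasiewicz:
  ~F = 1 − 0.61 = 0.39
  A & F = max(0, a+b−1) on (0.95, 0.61) = 0.56
  ~F | (A & F) = min(1, a+b) on (0.39, 0.56) = 0.95
  ~(~F | (A & F)) = 1 − 0.95 = 0.05
  → value = 0.0500
|0.3900 − 0.0500| = 0.340

0.340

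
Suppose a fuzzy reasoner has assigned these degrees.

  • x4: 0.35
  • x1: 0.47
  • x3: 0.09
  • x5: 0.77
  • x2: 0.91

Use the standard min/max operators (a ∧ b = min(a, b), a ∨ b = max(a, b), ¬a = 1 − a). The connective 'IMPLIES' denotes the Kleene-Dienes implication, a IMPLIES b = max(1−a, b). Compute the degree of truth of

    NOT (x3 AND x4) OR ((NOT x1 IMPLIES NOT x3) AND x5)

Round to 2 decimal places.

0.91

x3 AND x4 = min(a, b) on (0.09, 0.35) = 0.09
NOT (x3 AND x4) = 1 − 0.09 = 0.91
NOT x1 = 1 − 0.47 = 0.53
NOT x3 = 1 − 0.09 = 0.91
NOT x1 IMPLIES NOT x3  [Kleene-Dienes: max(1−a, b)] with a=0.53, b=0.91 → 0.91
(NOT x1 IMPLIES NOT x3) AND x5 = min(a, b) on (0.91, 0.77) = 0.77
NOT (x3 AND x4) OR ((NOT x1 IMPLIES NOT x3) AND x5) = max(a, b) on (0.91, 0.77) = 0.91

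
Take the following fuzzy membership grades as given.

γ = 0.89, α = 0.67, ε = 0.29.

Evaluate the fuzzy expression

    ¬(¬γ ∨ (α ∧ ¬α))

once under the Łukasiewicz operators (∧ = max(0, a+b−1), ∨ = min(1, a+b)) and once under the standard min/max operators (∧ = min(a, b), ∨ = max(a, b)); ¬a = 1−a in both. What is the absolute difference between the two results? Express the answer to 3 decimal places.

Under Łukasiewicz:
  ¬γ = 1 − 0.89 = 0.11
  ¬α = 1 − 0.67 = 0.33
  α ∧ ¬α = max(0, a+b−1) on (0.67, 0.33) = 0.00
  ¬γ ∨ (α ∧ ¬α) = min(1, a+b) on (0.11, 0.00) = 0.11
  ¬(¬γ ∨ (α ∧ ¬α)) = 1 − 0.11 = 0.89
  → value = 0.8900
Under standard min/max:
  ¬γ = 1 − 0.89 = 0.11
  ¬α = 1 − 0.67 = 0.33
  α ∧ ¬α = min(a, b) on (0.67, 0.33) = 0.33
  ¬γ ∨ (α ∧ ¬α) = max(a, b) on (0.11, 0.33) = 0.33
  ¬(¬γ ∨ (α ∧ ¬α)) = 1 − 0.33 = 0.67
  → value = 0.6700
|0.8900 − 0.6700| = 0.220

0.220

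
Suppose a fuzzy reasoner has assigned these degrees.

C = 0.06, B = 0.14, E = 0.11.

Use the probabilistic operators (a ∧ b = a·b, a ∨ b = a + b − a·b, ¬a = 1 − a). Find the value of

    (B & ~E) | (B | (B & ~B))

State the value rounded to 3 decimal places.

~E = 1 − 0.1100 = 0.8900
B & ~E = a·b on (0.1400, 0.8900) = 0.1246
~B = 1 − 0.1400 = 0.8600
B & ~B = a·b on (0.1400, 0.8600) = 0.1204
B | (B & ~B) = a + b − a·b on (0.1400, 0.1204) = 0.2435
(B & ~E) | (B | (B & ~B)) = a + b − a·b on (0.1246, 0.2435) = 0.3378

0.338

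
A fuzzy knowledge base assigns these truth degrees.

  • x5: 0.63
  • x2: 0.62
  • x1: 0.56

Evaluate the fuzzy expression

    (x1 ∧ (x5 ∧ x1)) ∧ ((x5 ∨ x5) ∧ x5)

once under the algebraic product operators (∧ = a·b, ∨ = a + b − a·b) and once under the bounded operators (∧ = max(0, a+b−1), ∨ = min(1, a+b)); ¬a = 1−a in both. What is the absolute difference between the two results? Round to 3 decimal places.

Under algebraic product:
  x5 ∧ x1 = a·b on (0.6300, 0.5600) = 0.3528
  x1 ∧ (x5 ∧ x1) = a·b on (0.5600, 0.3528) = 0.1976
  x5 ∨ x5 = a + b − a·b on (0.6300, 0.6300) = 0.8631
  (x5 ∨ x5) ∧ x5 = a·b on (0.8631, 0.6300) = 0.5438
  (x1 ∧ (x5 ∧ x1)) ∧ ((x5 ∨ x5) ∧ x5) = a·b on (0.1976, 0.5438) = 0.1074
  → value = 0.1074
Under bounded:
  x5 ∧ x1 = max(0, a+b−1) on (0.63, 0.56) = 0.19
  x1 ∧ (x5 ∧ x1) = max(0, a+b−1) on (0.56, 0.19) = 0.00
  x5 ∨ x5 = min(1, a+b) on (0.63, 0.63) = 1.00
  (x5 ∨ x5) ∧ x5 = max(0, a+b−1) on (1.00, 0.63) = 0.63
  (x1 ∧ (x5 ∧ x1)) ∧ ((x5 ∨ x5) ∧ x5) = max(0, a+b−1) on (0.00, 0.63) = 0.00
  → value = 0.0000
|0.1074 − 0.0000| = 0.107

0.107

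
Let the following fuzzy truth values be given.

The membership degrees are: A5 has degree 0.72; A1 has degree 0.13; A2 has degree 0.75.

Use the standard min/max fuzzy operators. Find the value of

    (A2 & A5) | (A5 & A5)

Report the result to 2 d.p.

A2 & A5 = min(a, b) on (0.75, 0.72) = 0.72
A5 & A5 = min(a, b) on (0.72, 0.72) = 0.72
(A2 & A5) | (A5 & A5) = max(a, b) on (0.72, 0.72) = 0.72

0.72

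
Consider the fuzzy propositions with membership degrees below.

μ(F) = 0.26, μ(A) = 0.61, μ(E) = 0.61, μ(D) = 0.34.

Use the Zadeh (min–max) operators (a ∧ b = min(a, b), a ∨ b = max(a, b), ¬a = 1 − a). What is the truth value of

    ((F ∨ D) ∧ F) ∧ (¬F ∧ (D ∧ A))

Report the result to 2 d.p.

F ∨ D = max(a, b) on (0.26, 0.34) = 0.34
(F ∨ D) ∧ F = min(a, b) on (0.34, 0.26) = 0.26
¬F = 1 − 0.26 = 0.74
D ∧ A = min(a, b) on (0.34, 0.61) = 0.34
¬F ∧ (D ∧ A) = min(a, b) on (0.74, 0.34) = 0.34
((F ∨ D) ∧ F) ∧ (¬F ∧ (D ∧ A)) = min(a, b) on (0.26, 0.34) = 0.26

0.26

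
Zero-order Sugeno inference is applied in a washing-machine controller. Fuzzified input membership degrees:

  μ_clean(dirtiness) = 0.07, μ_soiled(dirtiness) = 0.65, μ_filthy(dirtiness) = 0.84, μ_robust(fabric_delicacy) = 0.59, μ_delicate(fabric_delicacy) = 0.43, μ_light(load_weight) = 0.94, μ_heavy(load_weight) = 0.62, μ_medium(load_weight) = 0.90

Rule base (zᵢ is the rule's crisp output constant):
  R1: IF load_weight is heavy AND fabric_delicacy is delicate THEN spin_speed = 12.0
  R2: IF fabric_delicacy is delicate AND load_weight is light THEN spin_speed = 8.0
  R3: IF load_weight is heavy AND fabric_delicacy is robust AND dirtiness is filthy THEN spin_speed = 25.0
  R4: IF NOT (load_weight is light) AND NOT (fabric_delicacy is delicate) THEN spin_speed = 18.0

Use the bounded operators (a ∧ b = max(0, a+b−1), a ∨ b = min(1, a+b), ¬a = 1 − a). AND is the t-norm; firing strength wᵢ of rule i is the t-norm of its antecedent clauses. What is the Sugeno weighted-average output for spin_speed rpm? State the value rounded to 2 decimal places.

R1 (z=12.0): heavy=0.62, delicate=0.43; AND[max(0, a+b−1)] → w = 0.05
R2 (z=8.0): delicate=0.43, light=0.94; AND[max(0, a+b−1)] → w = 0.37
R3 (z=25.0): heavy=0.62, robust=0.59, filthy=0.84; AND[max(0, a+b−1)] → w = 0.05
R4 (z=18.0): ¬light=1−0.94=0.06, ¬delicate=1−0.43=0.57; AND[max(0, a+b−1)] → w = 0.00
Weighted average = (0.05·12.0 + 0.37·8.0 + 0.05·25.0 + 0.00·18.0) / (0.05 + 0.37 + 0.05 + 0.00)
  = 4.8100 / 0.4700 = 10.23

10.23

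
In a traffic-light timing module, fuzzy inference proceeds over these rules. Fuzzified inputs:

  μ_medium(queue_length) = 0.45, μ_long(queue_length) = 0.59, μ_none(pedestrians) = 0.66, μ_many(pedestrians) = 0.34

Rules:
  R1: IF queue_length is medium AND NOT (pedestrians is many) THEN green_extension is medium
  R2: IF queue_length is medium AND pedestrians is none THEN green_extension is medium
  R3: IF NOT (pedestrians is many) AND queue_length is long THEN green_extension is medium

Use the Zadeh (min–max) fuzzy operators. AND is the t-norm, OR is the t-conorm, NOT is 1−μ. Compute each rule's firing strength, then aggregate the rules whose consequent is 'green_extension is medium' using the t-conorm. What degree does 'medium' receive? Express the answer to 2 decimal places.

0.59

R1: medium=0.45, ¬many=1−0.34=0.66; AND[min(a, b)] → w = 0.45
R2: medium=0.45, none=0.66; AND[min(a, b)] → w = 0.45
R3: ¬many=1−0.34=0.66, long=0.59; AND[min(a, b)] → w = 0.59
Rules with consequent 'medium': {R1, R2, R3} → strengths 0.45, 0.45, 0.59
Aggregate via t-conorm [max(a, b)]: 0.59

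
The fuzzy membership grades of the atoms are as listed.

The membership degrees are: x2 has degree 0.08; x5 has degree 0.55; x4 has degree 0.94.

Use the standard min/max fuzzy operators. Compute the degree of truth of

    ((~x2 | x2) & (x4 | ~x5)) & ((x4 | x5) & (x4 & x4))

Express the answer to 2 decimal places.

~x2 = 1 − 0.08 = 0.92
~x2 | x2 = max(a, b) on (0.92, 0.08) = 0.92
~x5 = 1 − 0.55 = 0.45
x4 | ~x5 = max(a, b) on (0.94, 0.45) = 0.94
(~x2 | x2) & (x4 | ~x5) = min(a, b) on (0.92, 0.94) = 0.92
x4 | x5 = max(a, b) on (0.94, 0.55) = 0.94
x4 & x4 = min(a, b) on (0.94, 0.94) = 0.94
(x4 | x5) & (x4 & x4) = min(a, b) on (0.94, 0.94) = 0.94
((~x2 | x2) & (x4 | ~x5)) & ((x4 | x5) & (x4 & x4)) = min(a, b) on (0.92, 0.94) = 0.92

0.92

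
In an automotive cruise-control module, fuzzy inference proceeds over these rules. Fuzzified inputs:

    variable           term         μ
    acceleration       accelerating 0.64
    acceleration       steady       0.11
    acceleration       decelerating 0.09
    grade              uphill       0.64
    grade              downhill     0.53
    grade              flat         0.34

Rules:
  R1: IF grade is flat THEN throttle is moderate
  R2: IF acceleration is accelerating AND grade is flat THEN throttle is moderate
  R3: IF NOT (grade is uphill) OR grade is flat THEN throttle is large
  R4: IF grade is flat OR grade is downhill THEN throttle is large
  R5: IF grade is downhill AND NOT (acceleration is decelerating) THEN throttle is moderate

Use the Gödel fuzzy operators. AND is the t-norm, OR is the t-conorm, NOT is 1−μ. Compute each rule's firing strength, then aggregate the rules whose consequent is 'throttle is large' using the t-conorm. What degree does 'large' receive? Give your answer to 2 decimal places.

R1: flat=0.34 → w = 0.34
R2: accelerating=0.64, flat=0.34; AND[min(a, b)] → w = 0.34
R3: ¬uphill=1−0.64=0.36, flat=0.34; OR[max(a, b)] → w = 0.36
R4: flat=0.34, downhill=0.53; OR[max(a, b)] → w = 0.53
R5: downhill=0.53, ¬decelerating=1−0.09=0.91; AND[min(a, b)] → w = 0.53
Rules with consequent 'large': {R3, R4} → strengths 0.36, 0.53
Aggregate via t-conorm [max(a, b)]: 0.53

0.53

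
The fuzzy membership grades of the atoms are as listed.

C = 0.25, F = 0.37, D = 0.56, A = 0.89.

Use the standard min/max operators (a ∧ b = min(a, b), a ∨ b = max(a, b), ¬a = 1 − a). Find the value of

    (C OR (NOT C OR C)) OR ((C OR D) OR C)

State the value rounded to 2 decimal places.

NOT C = 1 − 0.25 = 0.75
NOT C OR C = max(a, b) on (0.75, 0.25) = 0.75
C OR (NOT C OR C) = max(a, b) on (0.25, 0.75) = 0.75
C OR D = max(a, b) on (0.25, 0.56) = 0.56
(C OR D) OR C = max(a, b) on (0.56, 0.25) = 0.56
(C OR (NOT C OR C)) OR ((C OR D) OR C) = max(a, b) on (0.75, 0.56) = 0.75

0.75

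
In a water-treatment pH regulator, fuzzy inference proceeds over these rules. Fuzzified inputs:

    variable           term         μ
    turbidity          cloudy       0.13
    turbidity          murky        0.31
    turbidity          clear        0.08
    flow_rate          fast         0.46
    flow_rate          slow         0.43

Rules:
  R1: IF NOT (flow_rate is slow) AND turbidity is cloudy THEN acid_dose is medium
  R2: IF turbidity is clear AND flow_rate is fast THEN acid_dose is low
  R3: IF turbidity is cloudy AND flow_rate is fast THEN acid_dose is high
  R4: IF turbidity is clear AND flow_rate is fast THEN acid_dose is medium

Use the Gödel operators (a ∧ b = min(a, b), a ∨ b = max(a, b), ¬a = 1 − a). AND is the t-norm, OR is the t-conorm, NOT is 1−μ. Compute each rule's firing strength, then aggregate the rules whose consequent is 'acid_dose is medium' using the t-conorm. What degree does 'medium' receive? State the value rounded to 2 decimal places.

R1: ¬slow=1−0.43=0.57, cloudy=0.13; AND[min(a, b)] → w = 0.13
R2: clear=0.08, fast=0.46; AND[min(a, b)] → w = 0.08
R3: cloudy=0.13, fast=0.46; AND[min(a, b)] → w = 0.13
R4: clear=0.08, fast=0.46; AND[min(a, b)] → w = 0.08
Rules with consequent 'medium': {R1, R4} → strengths 0.13, 0.08
Aggregate via t-conorm [max(a, b)]: 0.13

0.13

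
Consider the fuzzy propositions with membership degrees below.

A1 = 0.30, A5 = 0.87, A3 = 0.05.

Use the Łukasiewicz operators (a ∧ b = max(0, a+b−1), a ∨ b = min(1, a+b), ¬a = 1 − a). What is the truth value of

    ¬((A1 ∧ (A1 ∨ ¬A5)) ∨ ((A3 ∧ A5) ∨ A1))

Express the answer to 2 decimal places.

0.70

¬A5 = 1 − 0.87 = 0.13
A1 ∨ ¬A5 = min(1, a+b) on (0.30, 0.13) = 0.43
A1 ∧ (A1 ∨ ¬A5) = max(0, a+b−1) on (0.30, 0.43) = 0.00
A3 ∧ A5 = max(0, a+b−1) on (0.05, 0.87) = 0.00
(A3 ∧ A5) ∨ A1 = min(1, a+b) on (0.00, 0.30) = 0.30
(A1 ∧ (A1 ∨ ¬A5)) ∨ ((A3 ∧ A5) ∨ A1) = min(1, a+b) on (0.00, 0.30) = 0.30
¬((A1 ∧ (A1 ∨ ¬A5)) ∨ ((A3 ∧ A5) ∨ A1)) = 1 − 0.30 = 0.70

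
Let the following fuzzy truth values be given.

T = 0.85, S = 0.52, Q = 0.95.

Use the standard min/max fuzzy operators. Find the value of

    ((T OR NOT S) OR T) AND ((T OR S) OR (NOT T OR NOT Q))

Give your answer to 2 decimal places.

0.85

NOT S = 1 − 0.52 = 0.48
T OR NOT S = max(a, b) on (0.85, 0.48) = 0.85
(T OR NOT S) OR T = max(a, b) on (0.85, 0.85) = 0.85
T OR S = max(a, b) on (0.85, 0.52) = 0.85
NOT T = 1 − 0.85 = 0.15
NOT Q = 1 − 0.95 = 0.05
NOT T OR NOT Q = max(a, b) on (0.15, 0.05) = 0.15
(T OR S) OR (NOT T OR NOT Q) = max(a, b) on (0.85, 0.15) = 0.85
((T OR NOT S) OR T) AND ((T OR S) OR (NOT T OR NOT Q)) = min(a, b) on (0.85, 0.85) = 0.85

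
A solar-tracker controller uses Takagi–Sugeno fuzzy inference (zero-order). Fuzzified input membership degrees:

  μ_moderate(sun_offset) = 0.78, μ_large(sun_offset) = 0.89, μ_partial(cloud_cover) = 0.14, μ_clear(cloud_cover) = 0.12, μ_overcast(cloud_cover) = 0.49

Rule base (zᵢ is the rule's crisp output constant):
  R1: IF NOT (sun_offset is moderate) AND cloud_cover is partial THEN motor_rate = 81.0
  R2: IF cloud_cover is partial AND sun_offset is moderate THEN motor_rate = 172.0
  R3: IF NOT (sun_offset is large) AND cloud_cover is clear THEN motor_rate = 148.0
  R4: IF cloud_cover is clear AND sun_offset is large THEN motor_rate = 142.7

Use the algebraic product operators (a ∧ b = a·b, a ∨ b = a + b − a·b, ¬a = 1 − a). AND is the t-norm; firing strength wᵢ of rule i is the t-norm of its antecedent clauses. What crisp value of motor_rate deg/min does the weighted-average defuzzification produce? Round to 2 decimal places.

R1 (z=81.0): ¬moderate=1−0.78=0.22, partial=0.14; AND[a·b] → w = 0.0308
R2 (z=172.0): partial=0.14, moderate=0.78; AND[a·b] → w = 0.1092
R3 (z=148.0): ¬large=1−0.89=0.11, clear=0.12; AND[a·b] → w = 0.0132
R4 (z=142.7): clear=0.12, large=0.89; AND[a·b] → w = 0.1068
Weighted average = (0.0308·81.0 + 0.1092·172.0 + 0.0132·148.0 + 0.1068·142.7) / (0.0308 + 0.1092 + 0.0132 + 0.1068)
  = 38.4712 / 0.2600 = 147.97

147.97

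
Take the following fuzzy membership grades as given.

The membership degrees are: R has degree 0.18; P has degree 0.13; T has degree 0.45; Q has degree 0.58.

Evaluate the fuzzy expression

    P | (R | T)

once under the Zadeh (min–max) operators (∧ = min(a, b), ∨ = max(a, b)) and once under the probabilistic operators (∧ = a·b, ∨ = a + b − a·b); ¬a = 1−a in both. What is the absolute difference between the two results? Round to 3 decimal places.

0.158

Under Zadeh (min–max):
  R | T = max(a, b) on (0.18, 0.45) = 0.45
  P | (R | T) = max(a, b) on (0.13, 0.45) = 0.45
  → value = 0.4500
Under probabilistic:
  R | T = a + b − a·b on (0.1800, 0.4500) = 0.5490
  P | (R | T) = a + b − a·b on (0.1300, 0.5490) = 0.6076
  → value = 0.6076
|0.4500 − 0.6076| = 0.158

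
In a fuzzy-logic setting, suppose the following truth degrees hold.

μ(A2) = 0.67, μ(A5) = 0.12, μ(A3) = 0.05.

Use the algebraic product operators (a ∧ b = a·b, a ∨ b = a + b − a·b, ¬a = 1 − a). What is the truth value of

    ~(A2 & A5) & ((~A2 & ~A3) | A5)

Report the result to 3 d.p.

0.364

A2 & A5 = a·b on (0.6700, 0.1200) = 0.0804
~(A2 & A5) = 1 − 0.0804 = 0.9196
~A2 = 1 − 0.6700 = 0.3300
~A3 = 1 − 0.0500 = 0.9500
~A2 & ~A3 = a·b on (0.3300, 0.9500) = 0.3135
(~A2 & ~A3) | A5 = a + b − a·b on (0.3135, 0.1200) = 0.3959
~(A2 & A5) & ((~A2 & ~A3) | A5) = a·b on (0.9196, 0.3959) = 0.3641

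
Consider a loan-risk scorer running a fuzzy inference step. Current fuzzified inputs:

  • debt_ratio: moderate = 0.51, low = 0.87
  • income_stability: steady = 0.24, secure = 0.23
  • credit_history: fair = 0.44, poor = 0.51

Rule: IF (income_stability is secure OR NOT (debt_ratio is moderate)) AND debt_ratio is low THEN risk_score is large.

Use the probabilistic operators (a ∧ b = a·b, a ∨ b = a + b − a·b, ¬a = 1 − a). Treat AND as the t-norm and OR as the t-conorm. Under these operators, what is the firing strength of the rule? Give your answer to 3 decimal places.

0.528

firing strength: (secure=0.23 OR ¬moderate=1−0.51=0.49) = 0.6073; AND[a·b] with low=0.87 → w = 0.5284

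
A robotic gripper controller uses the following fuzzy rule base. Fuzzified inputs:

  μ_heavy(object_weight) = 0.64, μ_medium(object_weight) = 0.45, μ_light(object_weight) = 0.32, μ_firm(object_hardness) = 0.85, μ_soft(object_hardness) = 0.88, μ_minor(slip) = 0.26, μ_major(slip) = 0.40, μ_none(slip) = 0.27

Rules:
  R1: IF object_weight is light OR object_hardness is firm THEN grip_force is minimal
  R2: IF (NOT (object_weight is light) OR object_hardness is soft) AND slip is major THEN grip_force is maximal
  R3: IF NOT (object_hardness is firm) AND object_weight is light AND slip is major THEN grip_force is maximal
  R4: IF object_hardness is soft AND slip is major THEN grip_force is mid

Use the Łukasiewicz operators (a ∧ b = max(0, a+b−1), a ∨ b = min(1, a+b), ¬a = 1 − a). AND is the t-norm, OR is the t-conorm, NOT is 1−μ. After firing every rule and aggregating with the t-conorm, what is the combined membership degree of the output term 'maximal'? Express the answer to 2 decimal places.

0.40

R1: light=0.32, firm=0.85; OR[min(1, a+b)] → w = 1.00
R2: (¬light=1−0.32=0.68 OR soft=0.88) = 1.00; AND[max(0, a+b−1)] with major=0.40 → w = 0.40
R3: ¬firm=1−0.85=0.15, light=0.32, major=0.40; AND[max(0, a+b−1)] → w = 0.00
R4: soft=0.88, major=0.40; AND[max(0, a+b−1)] → w = 0.28
Rules with consequent 'maximal': {R2, R3} → strengths 0.40, 0.00
Aggregate via t-conorm [min(1, a+b)]: 0.40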